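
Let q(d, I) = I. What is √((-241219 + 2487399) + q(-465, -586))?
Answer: √2245594 ≈ 1498.5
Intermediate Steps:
√((-241219 + 2487399) + q(-465, -586)) = √((-241219 + 2487399) - 586) = √(2246180 - 586) = √2245594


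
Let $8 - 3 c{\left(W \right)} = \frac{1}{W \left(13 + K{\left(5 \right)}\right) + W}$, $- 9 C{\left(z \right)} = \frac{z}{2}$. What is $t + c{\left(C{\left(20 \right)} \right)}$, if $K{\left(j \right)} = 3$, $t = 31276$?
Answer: $\frac{15952129}{510} \approx 31279.0$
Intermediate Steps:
$C{\left(z \right)} = - \frac{z}{18}$ ($C{\left(z \right)} = - \frac{z \frac{1}{2}}{9} = - \frac{\frac{1}{2} z}{9} = - \frac{z}{18}$)
$c{\left(W \right)} = \frac{8}{3} - \frac{1}{51 W}$ ($c{\left(W \right)} = \frac{8}{3} - \frac{1}{3 \left(W \left(13 + 3\right) + W\right)} = \frac{8}{3} - \frac{1}{3 \left(W 16 + W\right)} = \frac{8}{3} - \frac{1}{3 \left(16 W + W\right)} = \frac{8}{3} - \frac{1}{3 \cdot 17 W} = \frac{8}{3} - \frac{\frac{1}{17} \frac{1}{W}}{3} = \frac{8}{3} - \frac{1}{51 W}$)
$t + c{\left(C{\left(20 \right)} \right)} = 31276 + \frac{-1 + 136 \left(\left(- \frac{1}{18}\right) 20\right)}{51 \left(\left(- \frac{1}{18}\right) 20\right)} = 31276 + \frac{-1 + 136 \left(- \frac{10}{9}\right)}{51 \left(- \frac{10}{9}\right)} = 31276 + \frac{1}{51} \left(- \frac{9}{10}\right) \left(-1 - \frac{1360}{9}\right) = 31276 + \frac{1}{51} \left(- \frac{9}{10}\right) \left(- \frac{1369}{9}\right) = 31276 + \frac{1369}{510} = \frac{15952129}{510}$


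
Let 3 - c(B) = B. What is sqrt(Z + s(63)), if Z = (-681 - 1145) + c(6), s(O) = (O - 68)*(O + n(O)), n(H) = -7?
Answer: I*sqrt(2109) ≈ 45.924*I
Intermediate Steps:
c(B) = 3 - B
s(O) = (-68 + O)*(-7 + O) (s(O) = (O - 68)*(O - 7) = (-68 + O)*(-7 + O))
Z = -1829 (Z = (-681 - 1145) + (3 - 1*6) = -1826 + (3 - 6) = -1826 - 3 = -1829)
sqrt(Z + s(63)) = sqrt(-1829 + (476 + 63**2 - 75*63)) = sqrt(-1829 + (476 + 3969 - 4725)) = sqrt(-1829 - 280) = sqrt(-2109) = I*sqrt(2109)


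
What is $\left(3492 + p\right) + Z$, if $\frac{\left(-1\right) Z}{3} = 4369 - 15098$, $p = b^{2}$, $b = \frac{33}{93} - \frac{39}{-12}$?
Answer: $\frac{548800113}{15376} \approx 35692.0$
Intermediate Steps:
$b = \frac{447}{124}$ ($b = 33 \cdot \frac{1}{93} - - \frac{13}{4} = \frac{11}{31} + \frac{13}{4} = \frac{447}{124} \approx 3.6048$)
$p = \frac{199809}{15376}$ ($p = \left(\frac{447}{124}\right)^{2} = \frac{199809}{15376} \approx 12.995$)
$Z = 32187$ ($Z = - 3 \left(4369 - 15098\right) = \left(-3\right) \left(-10729\right) = 32187$)
$\left(3492 + p\right) + Z = \left(3492 + \frac{199809}{15376}\right) + 32187 = \frac{53892801}{15376} + 32187 = \frac{548800113}{15376}$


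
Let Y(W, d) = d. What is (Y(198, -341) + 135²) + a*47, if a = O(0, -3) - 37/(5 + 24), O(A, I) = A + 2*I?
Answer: 508719/29 ≈ 17542.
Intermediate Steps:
a = -211/29 (a = (0 + 2*(-3)) - 37/(5 + 24) = (0 - 6) - 37/29 = -6 + (1/29)*(-37) = -6 - 37/29 = -211/29 ≈ -7.2759)
(Y(198, -341) + 135²) + a*47 = (-341 + 135²) - 211/29*47 = (-341 + 18225) - 9917/29 = 17884 - 9917/29 = 508719/29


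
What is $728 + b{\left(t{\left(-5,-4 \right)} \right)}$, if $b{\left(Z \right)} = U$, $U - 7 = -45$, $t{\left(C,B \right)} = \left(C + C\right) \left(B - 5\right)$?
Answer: $690$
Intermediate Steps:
$t{\left(C,B \right)} = 2 C \left(-5 + B\right)$
$U = -38$ ($U = 7 - 45 = -38$)
$b{\left(Z \right)} = -38$
$728 + b{\left(t{\left(-5,-4 \right)} \right)} = 728 - 38 = 690$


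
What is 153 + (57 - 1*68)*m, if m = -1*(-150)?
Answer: -1497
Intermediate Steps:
m = 150
153 + (57 - 1*68)*m = 153 + (57 - 1*68)*150 = 153 + (57 - 68)*150 = 153 - 11*150 = 153 - 1650 = -1497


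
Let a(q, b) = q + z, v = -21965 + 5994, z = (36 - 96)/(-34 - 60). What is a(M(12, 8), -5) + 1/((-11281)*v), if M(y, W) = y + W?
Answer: 174763785517/8467935997 ≈ 20.638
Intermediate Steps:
z = 30/47 (z = -60/(-94) = -60*(-1/94) = 30/47 ≈ 0.63830)
v = -15971
M(y, W) = W + y
a(q, b) = 30/47 + q (a(q, b) = q + 30/47 = 30/47 + q)
a(M(12, 8), -5) + 1/((-11281)*v) = (30/47 + (8 + 12)) + 1/(-11281*(-15971)) = (30/47 + 20) - 1/11281*(-1/15971) = 970/47 + 1/180168851 = 174763785517/8467935997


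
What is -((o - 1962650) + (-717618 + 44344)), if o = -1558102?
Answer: 4194026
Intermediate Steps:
-((o - 1962650) + (-717618 + 44344)) = -((-1558102 - 1962650) + (-717618 + 44344)) = -(-3520752 - 673274) = -1*(-4194026) = 4194026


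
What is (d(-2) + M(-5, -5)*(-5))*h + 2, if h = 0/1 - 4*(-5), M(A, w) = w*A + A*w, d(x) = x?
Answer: -5038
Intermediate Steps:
M(A, w) = 2*A*w (M(A, w) = A*w + A*w = 2*A*w)
h = 20 (h = 0*1 + 20 = 0 + 20 = 20)
(d(-2) + M(-5, -5)*(-5))*h + 2 = (-2 + (2*(-5)*(-5))*(-5))*20 + 2 = (-2 + 50*(-5))*20 + 2 = (-2 - 250)*20 + 2 = -252*20 + 2 = -5040 + 2 = -5038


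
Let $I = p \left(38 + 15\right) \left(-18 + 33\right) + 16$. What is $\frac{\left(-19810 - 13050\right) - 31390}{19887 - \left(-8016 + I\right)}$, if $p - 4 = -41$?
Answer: $- \frac{32125}{28651} \approx -1.1213$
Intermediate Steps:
$p = -37$ ($p = 4 - 41 = -37$)
$I = -29399$ ($I = - 37 \left(38 + 15\right) \left(-18 + 33\right) + 16 = - 37 \cdot 53 \cdot 15 + 16 = \left(-37\right) 795 + 16 = -29415 + 16 = -29399$)
$\frac{\left(-19810 - 13050\right) - 31390}{19887 - \left(-8016 + I\right)} = \frac{\left(-19810 - 13050\right) - 31390}{19887 + \left(8016 - -29399\right)} = \frac{\left(-19810 - 13050\right) - 31390}{19887 + \left(8016 + 29399\right)} = \frac{-32860 - 31390}{19887 + 37415} = - \frac{64250}{57302} = \left(-64250\right) \frac{1}{57302} = - \frac{32125}{28651}$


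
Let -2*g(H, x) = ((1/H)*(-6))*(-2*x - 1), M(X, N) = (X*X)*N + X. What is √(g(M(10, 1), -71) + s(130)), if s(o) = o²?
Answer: √204536530/110 ≈ 130.01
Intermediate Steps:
M(X, N) = X + N*X² (M(X, N) = X²*N + X = N*X² + X = X + N*X²)
g(H, x) = 3*(-1 - 2*x)/H (g(H, x) = -(1/H)*(-6)*(-2*x - 1)/2 = --6/H*(-1 - 2*x)/2 = -(-6/H)*(-1 - 2*x)/2 = -(-3)*(-1 - 2*x)/H = 3*(-1 - 2*x)/H)
√(g(M(10, 1), -71) + s(130)) = √(3*(-1 - 2*(-71))/((10*(1 + 1*10))) + 130²) = √(3*(-1 + 142)/((10*(1 + 10))) + 16900) = √(3*141/(10*11) + 16900) = √(3*141/110 + 16900) = √(3*(1/110)*141 + 16900) = √(423/110 + 16900) = √(1859423/110) = √204536530/110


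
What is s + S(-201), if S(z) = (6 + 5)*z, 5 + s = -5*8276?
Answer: -43596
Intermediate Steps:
s = -41385 (s = -5 - 5*8276 = -5 - 41380 = -41385)
S(z) = 11*z
s + S(-201) = -41385 + 11*(-201) = -41385 - 2211 = -43596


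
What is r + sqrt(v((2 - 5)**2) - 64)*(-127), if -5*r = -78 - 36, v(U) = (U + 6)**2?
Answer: 114/5 - 127*sqrt(161) ≈ -1588.6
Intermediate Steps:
v(U) = (6 + U)**2
r = 114/5 (r = -(-78 - 36)/5 = -1/5*(-114) = 114/5 ≈ 22.800)
r + sqrt(v((2 - 5)**2) - 64)*(-127) = 114/5 + sqrt((6 + (2 - 5)**2)**2 - 64)*(-127) = 114/5 + sqrt((6 + (-3)**2)**2 - 64)*(-127) = 114/5 + sqrt((6 + 9)**2 - 64)*(-127) = 114/5 + sqrt(15**2 - 64)*(-127) = 114/5 + sqrt(225 - 64)*(-127) = 114/5 + sqrt(161)*(-127) = 114/5 - 127*sqrt(161)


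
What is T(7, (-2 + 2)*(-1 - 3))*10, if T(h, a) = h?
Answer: 70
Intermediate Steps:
T(7, (-2 + 2)*(-1 - 3))*10 = 7*10 = 70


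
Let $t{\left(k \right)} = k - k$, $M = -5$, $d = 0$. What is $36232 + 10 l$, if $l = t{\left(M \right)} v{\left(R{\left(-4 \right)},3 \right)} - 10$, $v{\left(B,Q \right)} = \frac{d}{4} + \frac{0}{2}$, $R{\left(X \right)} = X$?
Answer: $36132$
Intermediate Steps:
$v{\left(B,Q \right)} = 0$ ($v{\left(B,Q \right)} = \frac{0}{4} + \frac{0}{2} = 0 \cdot \frac{1}{4} + 0 \cdot \frac{1}{2} = 0 + 0 = 0$)
$t{\left(k \right)} = 0$
$l = -10$ ($l = 0 \cdot 0 - 10 = 0 - 10 = -10$)
$36232 + 10 l = 36232 + 10 \left(-10\right) = 36232 - 100 = 36132$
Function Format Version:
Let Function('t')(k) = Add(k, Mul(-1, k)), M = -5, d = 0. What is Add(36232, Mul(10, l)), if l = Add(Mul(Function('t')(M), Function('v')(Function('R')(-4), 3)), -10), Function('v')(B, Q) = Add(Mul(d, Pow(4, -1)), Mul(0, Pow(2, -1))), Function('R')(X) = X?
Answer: 36132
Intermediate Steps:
Function('v')(B, Q) = 0 (Function('v')(B, Q) = Add(Mul(0, Pow(4, -1)), Mul(0, Pow(2, -1))) = Add(Mul(0, Rational(1, 4)), Mul(0, Rational(1, 2))) = Add(0, 0) = 0)
Function('t')(k) = 0
l = -10 (l = Add(Mul(0, 0), -10) = Add(0, -10) = -10)
Add(36232, Mul(10, l)) = Add(36232, Mul(10, -10)) = Add(36232, -100) = 36132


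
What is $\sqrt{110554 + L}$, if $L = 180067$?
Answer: $\sqrt{290621} \approx 539.09$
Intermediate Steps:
$\sqrt{110554 + L} = \sqrt{110554 + 180067} = \sqrt{290621}$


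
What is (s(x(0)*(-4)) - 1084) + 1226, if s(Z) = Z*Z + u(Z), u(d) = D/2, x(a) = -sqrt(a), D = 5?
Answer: 289/2 ≈ 144.50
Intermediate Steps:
u(d) = 5/2
s(Z) = 5/2 + Z**2 (s(Z) = Z*Z + 5/2 = Z**2 + 5/2 = 5/2 + Z**2)
(s(x(0)*(-4)) - 1084) + 1226 = ((5/2 + (-sqrt(0)*(-4))**2) - 1084) + 1226 = ((5/2 + (-1*0*(-4))**2) - 1084) + 1226 = ((5/2 + (0*(-4))**2) - 1084) + 1226 = ((5/2 + 0**2) - 1084) + 1226 = ((5/2 + 0) - 1084) + 1226 = (5/2 - 1084) + 1226 = -2163/2 + 1226 = 289/2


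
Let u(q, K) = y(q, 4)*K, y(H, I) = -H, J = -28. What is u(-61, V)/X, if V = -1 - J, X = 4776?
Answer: 549/1592 ≈ 0.34485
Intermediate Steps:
V = 27 (V = -1 - 1*(-28) = -1 + 28 = 27)
u(q, K) = -K*q (u(q, K) = (-q)*K = -K*q)
u(-61, V)/X = -1*27*(-61)/4776 = 1647*(1/4776) = 549/1592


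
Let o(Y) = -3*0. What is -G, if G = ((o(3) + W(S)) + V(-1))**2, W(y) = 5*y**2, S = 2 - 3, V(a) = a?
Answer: -16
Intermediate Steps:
o(Y) = 0 (o(Y) = -1*0 = 0)
S = -1
G = 16 (G = ((0 + 5*(-1)**2) - 1)**2 = ((0 + 5*1) - 1)**2 = ((0 + 5) - 1)**2 = (5 - 1)**2 = 4**2 = 16)
-G = -1*16 = -16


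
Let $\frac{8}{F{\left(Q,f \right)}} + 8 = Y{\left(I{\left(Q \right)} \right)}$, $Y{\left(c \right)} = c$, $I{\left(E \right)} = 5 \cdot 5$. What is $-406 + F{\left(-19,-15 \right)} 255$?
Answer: $-286$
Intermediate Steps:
$I{\left(E \right)} = 25$
$F{\left(Q,f \right)} = \frac{8}{17}$ ($F{\left(Q,f \right)} = \frac{8}{-8 + 25} = \frac{8}{17}$)
$-406 + F{\left(-19,-15 \right)} 255 = -406 + \frac{8}{17} \cdot 255 = -406 + 120 = -286$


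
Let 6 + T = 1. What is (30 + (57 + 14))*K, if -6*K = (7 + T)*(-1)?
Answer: 101/3 ≈ 33.667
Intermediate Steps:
T = -5 (T = -6 + 1 = -5)
K = ⅓ (K = -(7 - 5)*(-1)/6 = -(-1)/3 = -⅙*(-2) = ⅓ ≈ 0.33333)
(30 + (57 + 14))*K = (30 + (57 + 14))*(⅓) = (30 + 71)*(⅓) = 101*(⅓) = 101/3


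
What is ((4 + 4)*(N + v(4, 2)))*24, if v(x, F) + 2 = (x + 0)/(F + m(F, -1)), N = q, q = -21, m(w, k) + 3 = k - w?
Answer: -4608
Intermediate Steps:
m(w, k) = -3 + k - w (m(w, k) = -3 + (k - w) = -3 + k - w)
N = -21
v(x, F) = -2 - x/4 (v(x, F) = -2 + (x + 0)/(F + (-3 - 1 - F)) = -2 + x/(F + (-4 - F)) = -2 + x/(-4) = -2 + x*(-1/4) = -2 - x/4)
((4 + 4)*(N + v(4, 2)))*24 = ((4 + 4)*(-21 + (-2 - 1/4*4)))*24 = (8*(-21 + (-2 - 1)))*24 = (8*(-21 - 3))*24 = (8*(-24))*24 = -192*24 = -4608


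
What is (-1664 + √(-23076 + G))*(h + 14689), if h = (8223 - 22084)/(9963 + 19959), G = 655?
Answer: -365672650304/14961 + 439510397*I*√22421/29922 ≈ -2.4442e+7 + 2.1994e+6*I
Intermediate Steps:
h = -13861/29922 ≈ -0.46324
(-1664 + √(-23076 + G))*(h + 14689) = (-1664 + √(-23076 + 655))*(-13861/29922 + 14689) = (-1664 + √(-22421))*(439510397/29922) = (-1664 + I*√22421)*(439510397/29922) = -365672650304/14961 + 439510397*I*√22421/29922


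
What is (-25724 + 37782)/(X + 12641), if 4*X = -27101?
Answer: 48232/23463 ≈ 2.0557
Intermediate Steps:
X = -27101/4 (X = (¼)*(-27101) = -27101/4 ≈ -6775.3)
(-25724 + 37782)/(X + 12641) = (-25724 + 37782)/(-27101/4 + 12641) = 12058/(23463/4) = 12058*(4/23463) = 48232/23463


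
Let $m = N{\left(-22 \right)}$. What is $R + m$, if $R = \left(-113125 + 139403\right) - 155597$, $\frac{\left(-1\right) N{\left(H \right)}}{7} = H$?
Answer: $-129165$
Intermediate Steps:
$N{\left(H \right)} = - 7 H$
$m = 154$ ($m = \left(-7\right) \left(-22\right) = 154$)
$R = -129319$ ($R = 26278 - 155597 = -129319$)
$R + m = -129319 + 154 = -129165$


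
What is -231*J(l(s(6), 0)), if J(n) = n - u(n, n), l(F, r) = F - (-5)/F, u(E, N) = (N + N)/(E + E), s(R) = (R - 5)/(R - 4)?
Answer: -4389/2 ≈ -2194.5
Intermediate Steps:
s(R) = (-5 + R)/(-4 + R)
u(E, N) = N/E (u(E, N) = (2*N)/((2*E)) = (2*N)*(1/(2*E)) = N/E)
l(F, r) = F + 5/F
J(n) = -1 + n (J(n) = n - n/n = n - 1*1 = n - 1 = -1 + n)
-231*J(l(s(6), 0)) = -231*(-1 + ((-5 + 6)/(-4 + 6) + 5/(((-5 + 6)/(-4 + 6))))) = -231*(-1 + (1/2 + 5/((1/2)))) = -231*(-1 + ((½)*1 + 5/(((½)*1)))) = -231*(-1 + (½ + 5/(½))) = -231*(-1 + (½ + 5*2)) = -231*(-1 + (½ + 10)) = -231*(-1 + 21/2) = -231*19/2 = -4389/2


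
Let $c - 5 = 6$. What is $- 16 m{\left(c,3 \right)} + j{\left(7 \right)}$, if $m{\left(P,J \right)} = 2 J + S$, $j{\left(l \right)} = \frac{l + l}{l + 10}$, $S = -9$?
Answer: $\frac{830}{17} \approx 48.824$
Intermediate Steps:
$c = 11$ ($c = 5 + 6 = 11$)
$j{\left(l \right)} = \frac{2 l}{10 + l}$
$m{\left(P,J \right)} = -9 + 2 J$ ($m{\left(P,J \right)} = 2 J - 9 = -9 + 2 J$)
$- 16 m{\left(c,3 \right)} + j{\left(7 \right)} = - 16 \left(-9 + 2 \cdot 3\right) + 2 \cdot 7 \frac{1}{10 + 7} = - 16 \left(-9 + 6\right) + 2 \cdot 7 \cdot \frac{1}{17} = \left(-16\right) \left(-3\right) + 2 \cdot 7 \cdot \frac{1}{17} = 48 + \frac{14}{17} = \frac{830}{17}$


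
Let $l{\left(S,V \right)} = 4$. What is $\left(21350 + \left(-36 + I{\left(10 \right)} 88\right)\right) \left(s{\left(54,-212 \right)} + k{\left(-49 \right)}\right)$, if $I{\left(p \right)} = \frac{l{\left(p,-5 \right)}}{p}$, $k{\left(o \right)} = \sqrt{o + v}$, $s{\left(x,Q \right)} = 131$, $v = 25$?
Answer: $\frac{13983726}{5} + \frac{213492 i \sqrt{6}}{5} \approx 2.7967 \cdot 10^{6} + 1.0459 \cdot 10^{5} i$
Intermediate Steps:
$k{\left(o \right)} = \sqrt{25 + o}$ ($k{\left(o \right)} = \sqrt{o + 25} = \sqrt{25 + o}$)
$I{\left(p \right)} = \frac{4}{p}$
$\left(21350 + \left(-36 + I{\left(10 \right)} 88\right)\right) \left(s{\left(54,-212 \right)} + k{\left(-49 \right)}\right) = \left(21350 - \left(36 - \frac{4}{10} \cdot 88\right)\right) \left(131 + \sqrt{25 - 49}\right) = \left(21350 - \left(36 - 4 \cdot \frac{1}{10} \cdot 88\right)\right) \left(131 + \sqrt{-24}\right) = \left(21350 + \left(-36 + \frac{2}{5} \cdot 88\right)\right) \left(131 + 2 i \sqrt{6}\right) = \left(21350 + \left(-36 + \frac{176}{5}\right)\right) \left(131 + 2 i \sqrt{6}\right) = \left(21350 - \frac{4}{5}\right) \left(131 + 2 i \sqrt{6}\right) = \frac{106746 \left(131 + 2 i \sqrt{6}\right)}{5} = \frac{13983726}{5} + \frac{213492 i \sqrt{6}}{5}$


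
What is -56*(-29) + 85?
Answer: 1709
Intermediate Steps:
-56*(-29) + 85 = 1624 + 85 = 1709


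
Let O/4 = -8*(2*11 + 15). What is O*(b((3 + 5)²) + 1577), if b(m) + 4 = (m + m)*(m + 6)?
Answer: -12471072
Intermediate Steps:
b(m) = -4 + 2*m*(6 + m) (b(m) = -4 + (m + m)*(m + 6) = -4 + (2*m)*(6 + m) = -4 + 2*m*(6 + m))
O = -1184 (O = 4*(-8*(2*11 + 15)) = 4*(-8*(22 + 15)) = 4*(-8*37) = 4*(-296) = -1184)
O*(b((3 + 5)²) + 1577) = -1184*((-4 + 2*((3 + 5)²)² + 12*(3 + 5)²) + 1577) = -1184*((-4 + 2*(8²)² + 12*8²) + 1577) = -1184*((-4 + 2*64² + 12*64) + 1577) = -1184*((-4 + 2*4096 + 768) + 1577) = -1184*((-4 + 8192 + 768) + 1577) = -1184*(8956 + 1577) = -1184*10533 = -12471072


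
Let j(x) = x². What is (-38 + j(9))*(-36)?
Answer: -1548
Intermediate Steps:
(-38 + j(9))*(-36) = (-38 + 9²)*(-36) = (-38 + 81)*(-36) = 43*(-36) = -1548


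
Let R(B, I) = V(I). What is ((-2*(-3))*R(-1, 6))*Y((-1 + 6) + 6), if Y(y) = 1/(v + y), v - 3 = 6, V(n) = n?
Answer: 9/5 ≈ 1.8000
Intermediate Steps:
v = 9 (v = 3 + 6 = 9)
R(B, I) = I
Y(y) = 1/(9 + y)
((-2*(-3))*R(-1, 6))*Y((-1 + 6) + 6) = (-2*(-3)*6)/(9 + ((-1 + 6) + 6)) = (6*6)/(9 + (5 + 6)) = 36/(9 + 11) = 36/20 = 36*(1/20) = 9/5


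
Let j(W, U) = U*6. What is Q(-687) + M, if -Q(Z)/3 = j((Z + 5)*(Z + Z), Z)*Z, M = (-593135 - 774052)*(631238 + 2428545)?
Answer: -4183304035863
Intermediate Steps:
j(W, U) = 6*U
M = -4183295540421 (M = -1367187*3059783 = -4183295540421)
Q(Z) = -18*Z² (Q(Z) = -3*6*Z*Z = -18*Z²)
Q(-687) + M = -18*(-687)² - 4183295540421 = -18*471969 - 4183295540421 = -8495442 - 4183295540421 = -4183304035863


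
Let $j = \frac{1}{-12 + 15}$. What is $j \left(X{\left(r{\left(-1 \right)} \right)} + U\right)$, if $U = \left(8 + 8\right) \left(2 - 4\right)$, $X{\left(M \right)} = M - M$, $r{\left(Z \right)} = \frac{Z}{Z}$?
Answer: $- \frac{32}{3} \approx -10.667$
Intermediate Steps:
$r{\left(Z \right)} = 1$
$X{\left(M \right)} = 0$
$U = -32$ ($U = 16 \left(-2\right) = -32$)
$j = \frac{1}{3} \approx 0.33333$
$j \left(X{\left(r{\left(-1 \right)} \right)} + U\right) = \frac{0 - 32}{3} = \frac{1}{3} \left(-32\right) = - \frac{32}{3}$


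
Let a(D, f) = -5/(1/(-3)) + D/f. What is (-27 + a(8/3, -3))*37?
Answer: -4292/9 ≈ -476.89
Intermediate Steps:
a(D, f) = 15 + D/f (a(D, f) = -5/(-1/3) + D/f = -5*(-3) + D/f = 15 + D/f)
(-27 + a(8/3, -3))*37 = (-27 + (15 + (8/3)/(-3)))*37 = (-27 + (15 + (8*(1/3))*(-1/3)))*37 = (-27 + (15 + (8/3)*(-1/3)))*37 = (-27 + (15 - 8/9))*37 = (-27 + 127/9)*37 = -116/9*37 = -4292/9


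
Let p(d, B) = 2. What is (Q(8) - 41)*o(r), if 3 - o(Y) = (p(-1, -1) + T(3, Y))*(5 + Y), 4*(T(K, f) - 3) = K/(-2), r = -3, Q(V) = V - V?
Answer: 1025/4 ≈ 256.25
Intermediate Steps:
Q(V) = 0
T(K, f) = 3 - K/8 (T(K, f) = 3 + (K/(-2))/4 = 3 + (K*(-1/2))/4 = 3 + (-K/2)/4 = 3 - K/8)
o(Y) = -161/8 - 37*Y/8 (o(Y) = 3 - (2 + (3 - 1/8*3))*(5 + Y) = 3 - (2 + (3 - 3/8))*(5 + Y) = 3 - (2 + 21/8)*(5 + Y) = 3 - 37*(5 + Y)/8 = 3 - (185/8 + 37*Y/8) = 3 + (-185/8 - 37*Y/8) = -161/8 - 37*Y/8)
(Q(8) - 41)*o(r) = (0 - 41)*(-161/8 - 37/8*(-3)) = -41*(-161/8 + 111/8) = -41*(-25/4) = 1025/4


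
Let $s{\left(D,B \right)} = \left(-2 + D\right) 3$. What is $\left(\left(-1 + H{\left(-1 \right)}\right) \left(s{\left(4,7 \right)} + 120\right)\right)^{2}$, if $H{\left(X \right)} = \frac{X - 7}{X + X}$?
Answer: $142884$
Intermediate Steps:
$s{\left(D,B \right)} = -6 + 3 D$
$H{\left(X \right)} = \frac{-7 + X}{2 X}$
$\left(\left(-1 + H{\left(-1 \right)}\right) \left(s{\left(4,7 \right)} + 120\right)\right)^{2} = \left(\left(-1 + \frac{-7 - 1}{2 \left(-1\right)}\right) \left(\left(-6 + 3 \cdot 4\right) + 120\right)\right)^{2} = \left(\left(-1 + \frac{1}{2} \left(-1\right) \left(-8\right)\right) \left(\left(-6 + 12\right) + 120\right)\right)^{2} = \left(\left(-1 + 4\right) \left(6 + 120\right)\right)^{2} = \left(3 \cdot 126\right)^{2} = 378^{2} = 142884$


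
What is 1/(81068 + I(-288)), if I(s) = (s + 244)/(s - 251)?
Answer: 49/3972336 ≈ 1.2335e-5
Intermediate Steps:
I(s) = (244 + s)/(-251 + s)
1/(81068 + I(-288)) = 1/(81068 + (244 - 288)/(-251 - 288)) = 1/(81068 - 44/(-539)) = 1/(81068 - 1/539*(-44)) = 1/(81068 + 4/49) = 1/(3972336/49) = 49/3972336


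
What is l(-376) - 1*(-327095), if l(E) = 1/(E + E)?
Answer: 245975439/752 ≈ 3.2710e+5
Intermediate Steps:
l(E) = 1/(2*E)
l(-376) - 1*(-327095) = (½)/(-376) - 1*(-327095) = (½)*(-1/376) + 327095 = -1/752 + 327095 = 245975439/752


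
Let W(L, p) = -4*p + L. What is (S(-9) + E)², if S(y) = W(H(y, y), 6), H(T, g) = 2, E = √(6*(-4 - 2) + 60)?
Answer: 508 - 88*√6 ≈ 292.44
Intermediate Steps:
E = 2*√6 (E = √(6*(-6) + 60) = √(-36 + 60) = √24 = 2*√6 ≈ 4.8990)
W(L, p) = L - 4*p
S(y) = -22 (S(y) = 2 - 4*6 = 2 - 24 = -22)
(S(-9) + E)² = (-22 + 2*√6)²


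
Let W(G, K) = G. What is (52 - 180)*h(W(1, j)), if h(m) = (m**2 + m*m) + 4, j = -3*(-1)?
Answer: -768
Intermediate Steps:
j = 3
h(m) = 4 + 2*m**2 (h(m) = (m**2 + m**2) + 4 = 2*m**2 + 4 = 4 + 2*m**2)
(52 - 180)*h(W(1, j)) = (52 - 180)*(4 + 2*1**2) = -128*(4 + 2*1) = -128*(4 + 2) = -128*6 = -768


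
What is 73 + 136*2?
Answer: 345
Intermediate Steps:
73 + 136*2 = 73 + 272 = 345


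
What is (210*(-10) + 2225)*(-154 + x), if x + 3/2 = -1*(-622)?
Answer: 116625/2 ≈ 58313.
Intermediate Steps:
x = 1241/2 (x = -3/2 - 1*(-622) = -3/2 + 622 = 1241/2 ≈ 620.50)
(210*(-10) + 2225)*(-154 + x) = (210*(-10) + 2225)*(-154 + 1241/2) = (-2100 + 2225)*(933/2) = 125*(933/2) = 116625/2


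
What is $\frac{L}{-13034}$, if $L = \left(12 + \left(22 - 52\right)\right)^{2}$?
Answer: $- \frac{162}{6517} \approx -0.024858$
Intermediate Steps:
$L = 324$ ($L = \left(12 - 30\right)^{2} = \left(-18\right)^{2} = 324$)
$\frac{L}{-13034} = \frac{324}{-13034} = 324 \left(- \frac{1}{13034}\right) = - \frac{162}{6517}$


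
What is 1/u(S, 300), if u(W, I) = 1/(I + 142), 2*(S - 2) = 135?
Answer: 442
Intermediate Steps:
S = 139/2 (S = 2 + (1/2)*135 = 2 + 135/2 = 139/2 ≈ 69.500)
u(W, I) = 1/(142 + I)
1/u(S, 300) = 1/(1/(142 + 300)) = 1/(1/442) = 442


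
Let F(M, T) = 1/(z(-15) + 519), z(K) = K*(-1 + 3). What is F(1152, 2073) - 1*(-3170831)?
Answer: 1550536360/489 ≈ 3.1708e+6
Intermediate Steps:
z(K) = 2*K (z(K) = K*2 = 2*K)
F(M, T) = 1/489 (F(M, T) = 1/(2*(-15) + 519) = 1/(-30 + 519) = 1/489)
F(1152, 2073) - 1*(-3170831) = 1/489 - 1*(-3170831) = 1/489 + 3170831 = 1550536360/489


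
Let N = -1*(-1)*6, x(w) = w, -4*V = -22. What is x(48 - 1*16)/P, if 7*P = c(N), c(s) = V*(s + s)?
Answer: 112/33 ≈ 3.3939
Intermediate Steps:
V = 11/2 (V = -1/4*(-22) = 11/2 ≈ 5.5000)
N = 6 (N = 1*6 = 6)
c(s) = 11*s (c(s) = 11*(s + s)/2 = 11*(2*s)/2 = 11*s)
P = 66/7 (P = (11*6)/7 = (1/7)*66 = 66/7 ≈ 9.4286)
x(48 - 1*16)/P = (48 - 1*16)/(66/7) = (48 - 16)*(7/66) = 32*(7/66) = 112/33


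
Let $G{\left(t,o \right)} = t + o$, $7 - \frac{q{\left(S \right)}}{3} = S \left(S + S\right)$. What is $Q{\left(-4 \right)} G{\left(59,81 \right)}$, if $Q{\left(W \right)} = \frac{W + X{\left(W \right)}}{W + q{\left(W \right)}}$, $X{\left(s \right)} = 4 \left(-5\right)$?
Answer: $\frac{3360}{79} \approx 42.532$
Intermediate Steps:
$q{\left(S \right)} = 21 - 6 S^{2}$ ($q{\left(S \right)} = 21 - 3 S \left(S + S\right) = 21 - 3 S 2 S = 21 - 3 \cdot 2 S^{2} = 21 - 6 S^{2}$)
$X{\left(s \right)} = -20$
$Q{\left(W \right)} = \frac{-20 + W}{21 + W - 6 W^{2}}$ ($Q{\left(W \right)} = \frac{W - 20}{W - \left(-21 + 6 W^{2}\right)} = \frac{-20 + W}{21 + W - 6 W^{2}}$)
$G{\left(t,o \right)} = o + t$
$Q{\left(-4 \right)} G{\left(59,81 \right)} = \frac{-20 - 4}{21 - 4 - 6 \left(-4\right)^{2}} \left(81 + 59\right) = \frac{1}{21 - 4 - 96} \left(-24\right) 140 = \frac{1}{-79} \left(-24\right) 140 = \left(- \frac{1}{79}\right) \left(-24\right) 140 = \frac{24}{79} \cdot 140 = \frac{3360}{79}$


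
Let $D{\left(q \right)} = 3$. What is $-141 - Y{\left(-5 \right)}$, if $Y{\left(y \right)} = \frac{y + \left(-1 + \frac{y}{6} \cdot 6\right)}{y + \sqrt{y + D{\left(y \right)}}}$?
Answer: $- \frac{3862}{27} - \frac{11 i \sqrt{2}}{27} \approx -143.04 - 0.57616 i$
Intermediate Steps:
$Y{\left(y \right)} = \frac{-1 + 2 y}{y + \sqrt{3 + y}}$ ($Y{\left(y \right)} = \frac{y + \left(-1 + \frac{y}{6} \cdot 6\right)}{y + \sqrt{y + 3}} = \frac{y + \left(-1 + y \frac{1}{6} \cdot 6\right)}{y + \sqrt{3 + y}} = \frac{y + \left(-1 + \frac{y}{6} \cdot 6\right)}{y + \sqrt{3 + y}} = \frac{y + \left(-1 + y\right)}{y + \sqrt{3 + y}} = \frac{-1 + 2 y}{y + \sqrt{3 + y}}$)
$-141 - Y{\left(-5 \right)} = -141 - \frac{-1 + 2 \left(-5\right)}{-5 + \sqrt{3 - 5}} = -141 - \frac{-1 - 10}{-5 + \sqrt{-2}} = -141 - \frac{1}{-5 + i \sqrt{2}} \left(-11\right) = -141 - - \frac{11}{-5 + i \sqrt{2}} = -141 + \frac{11}{-5 + i \sqrt{2}}$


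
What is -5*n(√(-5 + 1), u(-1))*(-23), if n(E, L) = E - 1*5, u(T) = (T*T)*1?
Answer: -575 + 230*I ≈ -575.0 + 230.0*I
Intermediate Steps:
u(T) = T² (u(T) = T²*1 = T²)
n(E, L) = -5 + E (n(E, L) = E - 5 = -5 + E)
-5*n(√(-5 + 1), u(-1))*(-23) = -5*(-5 + √(-5 + 1))*(-23) = -5*(-5 + √(-4))*(-23) = -5*(-5 + 2*I)*(-23) = (25 - 10*I)*(-23) = -575 + 230*I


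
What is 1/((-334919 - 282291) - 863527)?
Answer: -1/1480737 ≈ -6.7534e-7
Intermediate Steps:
1/((-334919 - 282291) - 863527) = 1/(-617210 - 863527) = 1/(-1480737) = -1/1480737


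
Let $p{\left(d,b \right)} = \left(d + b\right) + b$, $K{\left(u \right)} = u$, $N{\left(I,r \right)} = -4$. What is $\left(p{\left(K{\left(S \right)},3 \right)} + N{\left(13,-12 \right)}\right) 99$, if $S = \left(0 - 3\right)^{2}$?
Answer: $1089$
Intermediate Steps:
$S = 9$ ($S = \left(-3\right)^{2} = 9$)
$p{\left(d,b \right)} = d + 2 b$ ($p{\left(d,b \right)} = \left(b + d\right) + b = d + 2 b$)
$\left(p{\left(K{\left(S \right)},3 \right)} + N{\left(13,-12 \right)}\right) 99 = \left(\left(9 + 2 \cdot 3\right) - 4\right) 99 = \left(\left(9 + 6\right) - 4\right) 99 = \left(15 - 4\right) 99 = 11 \cdot 99 = 1089$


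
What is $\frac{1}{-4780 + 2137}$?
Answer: $- \frac{1}{2643} \approx -0.00037836$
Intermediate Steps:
$\frac{1}{-4780 + 2137} = \frac{1}{-2643} = - \frac{1}{2643}$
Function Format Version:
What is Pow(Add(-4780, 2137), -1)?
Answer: Rational(-1, 2643) ≈ -0.00037836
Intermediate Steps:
Pow(Add(-4780, 2137), -1) = Pow(-2643, -1) = Rational(-1, 2643)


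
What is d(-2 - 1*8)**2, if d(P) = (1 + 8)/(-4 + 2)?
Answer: 81/4 ≈ 20.250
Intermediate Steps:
d(P) = -9/2 (d(P) = 9/(-2) = 9*(-1/2) = -9/2)
d(-2 - 1*8)**2 = (-9/2)**2 = 81/4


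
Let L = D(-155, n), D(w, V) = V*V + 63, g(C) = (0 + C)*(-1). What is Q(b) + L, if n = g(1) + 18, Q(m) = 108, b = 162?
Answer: 460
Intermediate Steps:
g(C) = -C (g(C) = C*(-1) = -C)
n = 17 (n = -1*1 + 18 = -1 + 18 = 17)
D(w, V) = 63 + V² (D(w, V) = V² + 63 = 63 + V²)
L = 352 (L = 63 + 17² = 63 + 289 = 352)
Q(b) + L = 108 + 352 = 460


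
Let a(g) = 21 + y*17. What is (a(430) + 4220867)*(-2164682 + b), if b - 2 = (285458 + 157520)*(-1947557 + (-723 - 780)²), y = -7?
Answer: 582315100251420144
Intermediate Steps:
b = 137966384058 (b = 2 + (285458 + 157520)*(-1947557 + (-723 - 780)²) = 2 + 442978*(-1947557 + (-1503)²) = 2 + 442978*(-1947557 + 2259009) = 2 + 442978*311452 = 2 + 137966384056 = 137966384058)
a(g) = -98 (a(g) = 21 - 7*17 = 21 - 119 = -98)
(a(430) + 4220867)*(-2164682 + b) = (-98 + 4220867)*(-2164682 + 137966384058) = 4220769*137964219376 = 582315100251420144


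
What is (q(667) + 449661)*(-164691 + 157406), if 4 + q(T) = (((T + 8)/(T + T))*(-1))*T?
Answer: -6546585115/2 ≈ -3.2733e+9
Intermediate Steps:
q(T) = -8 - T/2 (q(T) = -4 + (((T + 8)/(T + T))*(-1))*T = -4 + (((8 + T)/((2*T)))*(-1))*T = -4 + (((8 + T)*(1/(2*T)))*(-1))*T = -4 + (((8 + T)/(2*T))*(-1))*T = -4 + (-(8 + T)/(2*T))*T = -4 + (-4 - T/2) = -8 - T/2)
(q(667) + 449661)*(-164691 + 157406) = ((-8 - 1/2*667) + 449661)*(-164691 + 157406) = ((-8 - 667/2) + 449661)*(-7285) = (-683/2 + 449661)*(-7285) = (898639/2)*(-7285) = -6546585115/2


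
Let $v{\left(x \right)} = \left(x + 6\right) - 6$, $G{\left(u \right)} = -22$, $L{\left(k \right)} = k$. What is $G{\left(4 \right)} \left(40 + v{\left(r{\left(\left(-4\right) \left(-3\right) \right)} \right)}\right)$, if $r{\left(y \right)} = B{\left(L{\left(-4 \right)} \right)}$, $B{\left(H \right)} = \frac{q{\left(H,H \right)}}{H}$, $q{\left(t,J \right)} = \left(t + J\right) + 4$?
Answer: $-902$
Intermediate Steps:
$q{\left(t,J \right)} = 4 + J + t$ ($q{\left(t,J \right)} = \left(J + t\right) + 4 = 4 + J + t$)
$B{\left(H \right)} = \frac{4 + 2 H}{H}$ ($B{\left(H \right)} = \frac{4 + H + H}{H} = \frac{4 + 2 H}{H}$)
$r{\left(y \right)} = 1$ ($r{\left(y \right)} = 2 + \frac{4}{-4} = 2 + 4 \left(- \frac{1}{4}\right) = 2 - 1 = 1$)
$v{\left(x \right)} = x$ ($v{\left(x \right)} = \left(6 + x\right) - 6 = x$)
$G{\left(4 \right)} \left(40 + v{\left(r{\left(\left(-4\right) \left(-3\right) \right)} \right)}\right) = - 22 \left(40 + 1\right) = \left(-22\right) 41 = -902$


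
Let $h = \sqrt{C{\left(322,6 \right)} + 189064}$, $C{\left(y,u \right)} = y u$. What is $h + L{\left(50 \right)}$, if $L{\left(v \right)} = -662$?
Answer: $-662 + 2 \sqrt{47749} \approx -224.97$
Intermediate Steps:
$C{\left(y,u \right)} = u y$
$h = 2 \sqrt{47749}$ ($h = \sqrt{6 \cdot 322 + 189064} = \sqrt{1932 + 189064} = \sqrt{190996} = 2 \sqrt{47749} \approx 437.03$)
$h + L{\left(50 \right)} = 2 \sqrt{47749} - 662 = -662 + 2 \sqrt{47749}$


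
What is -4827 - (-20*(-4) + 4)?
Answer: -4911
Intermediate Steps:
-4827 - (-20*(-4) + 4) = -4827 - (80 + 4) = -4827 - 1*84 = -4827 - 84 = -4911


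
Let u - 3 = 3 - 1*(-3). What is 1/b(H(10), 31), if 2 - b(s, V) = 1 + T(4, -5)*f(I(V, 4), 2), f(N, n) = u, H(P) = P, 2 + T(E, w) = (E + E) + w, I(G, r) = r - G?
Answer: -1/8 ≈ -0.12500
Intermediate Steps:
T(E, w) = -2 + w + 2*E (T(E, w) = -2 + ((E + E) + w) = -2 + (2*E + w) = -2 + (w + 2*E) = -2 + w + 2*E)
u = 9 (u = 3 + (3 - 1*(-3)) = 3 + (3 + 3) = 3 + 6 = 9)
f(N, n) = 9
b(s, V) = -8 (b(s, V) = 2 - (1 + (-2 - 5 + 2*4)*9) = 2 - (1 + (-2 - 5 + 8)*9) = 2 - (1 + 1*9) = 2 - (1 + 9) = 2 - 1*10 = 2 - 10 = -8)
1/b(H(10), 31) = 1/(-8) = -1/8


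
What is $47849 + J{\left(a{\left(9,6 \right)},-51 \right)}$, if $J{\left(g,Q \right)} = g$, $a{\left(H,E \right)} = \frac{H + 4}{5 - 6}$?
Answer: $47836$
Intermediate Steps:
$a{\left(H,E \right)} = -4 - H$ ($a{\left(H,E \right)} = \frac{4 + H}{-1} = \left(4 + H\right) \left(-1\right) = -4 - H$)
$47849 + J{\left(a{\left(9,6 \right)},-51 \right)} = 47849 - 13 = 47836$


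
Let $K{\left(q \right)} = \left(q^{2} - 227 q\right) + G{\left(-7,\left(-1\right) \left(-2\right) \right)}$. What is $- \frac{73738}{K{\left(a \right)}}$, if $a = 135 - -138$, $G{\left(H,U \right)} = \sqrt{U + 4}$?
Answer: $- \frac{154333634}{26283893} + \frac{36869 \sqrt{6}}{78851679} \approx -5.8707$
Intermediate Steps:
$G{\left(H,U \right)} = \sqrt{4 + U}$
$a = 273$ ($a = 135 + 138 = 273$)
$K{\left(q \right)} = \sqrt{6} + q^{2} - 227 q$ ($K{\left(q \right)} = \left(q^{2} - 227 q\right) + \sqrt{4 - -2} = \left(q^{2} - 227 q\right) + \sqrt{4 + 2} = \left(q^{2} - 227 q\right) + \sqrt{6} = \sqrt{6} + q^{2} - 227 q$)
$- \frac{73738}{K{\left(a \right)}} = - \frac{73738}{\sqrt{6} + 273^{2} - 61971} = - \frac{73738}{\sqrt{6} + 74529 - 61971} = - \frac{73738}{12558 + \sqrt{6}}$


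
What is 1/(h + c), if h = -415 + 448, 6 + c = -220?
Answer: -1/193 ≈ -0.0051813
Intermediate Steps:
c = -226 (c = -6 - 220 = -226)
h = 33
1/(h + c) = 1/(33 - 226) = 1/(-193) = -1/193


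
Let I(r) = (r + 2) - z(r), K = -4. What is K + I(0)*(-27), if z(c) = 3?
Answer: 23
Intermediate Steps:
I(r) = -1 + r (I(r) = (r + 2) - 1*3 = (2 + r) - 3 = -1 + r)
K + I(0)*(-27) = -4 + (-1 + 0)*(-27) = -4 - 1*(-27) = -4 + 27 = 23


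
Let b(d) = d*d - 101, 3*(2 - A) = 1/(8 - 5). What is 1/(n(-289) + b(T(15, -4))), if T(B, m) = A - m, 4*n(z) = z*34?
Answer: -162/408697 ≈ -0.00039638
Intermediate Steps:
A = 17/9 (A = 2 - 1/(3*(8 - 5)) = 2 - 1/3/3 = 2 - 1/3*1/3 = 2 - 1/9 = 17/9 ≈ 1.8889)
n(z) = 17*z/2 (n(z) = (z*34)/4 = (34*z)/4 = 17*z/2)
T(B, m) = 17/9 - m
b(d) = -101 + d**2 (b(d) = d**2 - 101 = -101 + d**2)
1/(n(-289) + b(T(15, -4))) = 1/((17/2)*(-289) + (-101 + (17/9 - 1*(-4))**2)) = 1/(-4913/2 + (-101 + (17/9 + 4)**2)) = 1/(-4913/2 + (-101 + (53/9)**2)) = 1/(-4913/2 + (-101 + 2809/81)) = 1/(-4913/2 - 5372/81) = 1/(-408697/162) = -162/408697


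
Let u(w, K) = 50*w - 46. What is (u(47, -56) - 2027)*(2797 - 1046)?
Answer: 485027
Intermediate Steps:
u(w, K) = -46 + 50*w
(u(47, -56) - 2027)*(2797 - 1046) = ((-46 + 50*47) - 2027)*(2797 - 1046) = ((-46 + 2350) - 2027)*1751 = (2304 - 2027)*1751 = 277*1751 = 485027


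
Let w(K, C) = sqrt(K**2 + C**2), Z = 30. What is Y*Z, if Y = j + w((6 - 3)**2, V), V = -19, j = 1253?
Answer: 37590 + 30*sqrt(442) ≈ 38221.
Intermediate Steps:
w(K, C) = sqrt(C**2 + K**2)
Y = 1253 + sqrt(442) (Y = 1253 + sqrt((-19)**2 + ((6 - 3)**2)**2) = 1253 + sqrt(361 + (3**2)**2) = 1253 + sqrt(361 + 9**2) = 1253 + sqrt(361 + 81) = 1253 + sqrt(442) ≈ 1274.0)
Y*Z = (1253 + sqrt(442))*30 = 37590 + 30*sqrt(442)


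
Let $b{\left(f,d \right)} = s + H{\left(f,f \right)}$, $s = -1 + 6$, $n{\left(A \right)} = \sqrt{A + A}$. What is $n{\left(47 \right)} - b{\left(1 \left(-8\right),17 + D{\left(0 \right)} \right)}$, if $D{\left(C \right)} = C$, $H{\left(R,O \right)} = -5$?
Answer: $\sqrt{94} \approx 9.6954$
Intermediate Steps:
$n{\left(A \right)} = \sqrt{2} \sqrt{A}$ ($n{\left(A \right)} = \sqrt{2 A} = \sqrt{2} \sqrt{A}$)
$s = 5$
$b{\left(f,d \right)} = 0$ ($b{\left(f,d \right)} = 5 - 5 = 0$)
$n{\left(47 \right)} - b{\left(1 \left(-8\right),17 + D{\left(0 \right)} \right)} = \sqrt{2} \sqrt{47} - 0 = \sqrt{94} + 0 = \sqrt{94}$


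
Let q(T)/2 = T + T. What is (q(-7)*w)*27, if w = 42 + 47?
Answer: -67284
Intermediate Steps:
q(T) = 4*T (q(T) = 2*(T + T) = 2*(2*T) = 4*T)
w = 89
(q(-7)*w)*27 = ((4*(-7))*89)*27 = -28*89*27 = -2492*27 = -67284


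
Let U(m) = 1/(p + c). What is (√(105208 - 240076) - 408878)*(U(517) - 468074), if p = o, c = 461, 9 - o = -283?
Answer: 144113025803038/753 - 704919442*I*√33717/753 ≈ 1.9139e+11 - 1.719e+8*I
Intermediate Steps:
o = 292 (o = 9 - 1*(-283) = 9 + 283 = 292)
p = 292
U(m) = 1/753 (U(m) = 1/(292 + 461) = 1/753)
(√(105208 - 240076) - 408878)*(U(517) - 468074) = (√(105208 - 240076) - 408878)*(1/753 - 468074) = (√(-134868) - 408878)*(-352459721/753) = (2*I*√33717 - 408878)*(-352459721/753) = (-408878 + 2*I*√33717)*(-352459721/753) = 144113025803038/753 - 704919442*I*√33717/753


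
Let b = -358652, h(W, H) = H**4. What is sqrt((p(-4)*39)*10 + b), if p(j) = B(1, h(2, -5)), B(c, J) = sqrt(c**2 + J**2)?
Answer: sqrt(-358652 + 390*sqrt(390626)) ≈ 338.97*I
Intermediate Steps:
B(c, J) = sqrt(J**2 + c**2)
p(j) = sqrt(390626) (p(j) = sqrt(((-5)**4)**2 + 1**2) = sqrt(625**2 + 1) = sqrt(390625 + 1) = sqrt(390626))
sqrt((p(-4)*39)*10 + b) = sqrt((sqrt(390626)*39)*10 - 358652) = sqrt((39*sqrt(390626))*10 - 358652) = sqrt(390*sqrt(390626) - 358652) = sqrt(-358652 + 390*sqrt(390626))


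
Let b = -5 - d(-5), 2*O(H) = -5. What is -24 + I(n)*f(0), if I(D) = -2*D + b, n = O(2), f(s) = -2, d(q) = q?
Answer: -34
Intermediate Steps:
O(H) = -5/2 (O(H) = (1/2)*(-5) = -5/2)
b = 0 (b = -5 - 1*(-5) = -5 + 5 = 0)
n = -5/2 ≈ -2.5000
I(D) = -2*D (I(D) = -2*D + 0 = -2*D)
-24 + I(n)*f(0) = -24 - 2*(-5/2)*(-2) = -24 + 5*(-2) = -24 - 10 = -34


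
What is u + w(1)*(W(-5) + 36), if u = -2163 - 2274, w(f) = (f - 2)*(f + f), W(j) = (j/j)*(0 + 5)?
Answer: -4519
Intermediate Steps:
W(j) = 5 (W(j) = 1*5 = 5)
w(f) = 2*f*(-2 + f) (w(f) = (-2 + f)*(2*f) = 2*f*(-2 + f))
u = -4437
u + w(1)*(W(-5) + 36) = -4437 + (2*1*(-2 + 1))*(5 + 36) = -4437 + (2*1*(-1))*41 = -4437 - 2*41 = -4437 - 82 = -4519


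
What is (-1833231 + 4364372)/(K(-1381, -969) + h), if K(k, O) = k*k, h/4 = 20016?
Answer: 2531141/1987225 ≈ 1.2737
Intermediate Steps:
h = 80064 (h = 4*20016 = 80064)
K(k, O) = k**2
(-1833231 + 4364372)/(K(-1381, -969) + h) = (-1833231 + 4364372)/((-1381)**2 + 80064) = 2531141/(1907161 + 80064) = 2531141/1987225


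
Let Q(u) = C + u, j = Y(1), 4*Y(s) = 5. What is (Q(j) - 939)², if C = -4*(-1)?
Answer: 13950225/16 ≈ 8.7189e+5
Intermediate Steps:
C = 4
Y(s) = 5/4 (Y(s) = (¼)*5 = 5/4)
j = 5/4 ≈ 1.2500
Q(u) = 4 + u
(Q(j) - 939)² = ((4 + 5/4) - 939)² = (21/4 - 939)² = (-3735/4)² = 13950225/16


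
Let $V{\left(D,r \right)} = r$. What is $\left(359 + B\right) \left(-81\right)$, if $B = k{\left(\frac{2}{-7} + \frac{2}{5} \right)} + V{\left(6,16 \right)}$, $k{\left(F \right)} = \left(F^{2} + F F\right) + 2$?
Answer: $- \frac{37410417}{1225} \approx -30539.0$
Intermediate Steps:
$k{\left(F \right)} = 2 + 2 F^{2}$ ($k{\left(F \right)} = \left(F^{2} + F^{2}\right) + 2 = 2 F^{2} + 2 = 2 + 2 F^{2}$)
$B = \frac{22082}{1225}$ ($B = \left(2 + 2 \left(\frac{2}{-7} + \frac{2}{5}\right)^{2}\right) + 16 = \left(2 + 2 \left(2 \left(- \frac{1}{7}\right) + 2 \cdot \frac{1}{5}\right)^{2}\right) + 16 = \left(2 + 2 \left(- \frac{2}{7} + \frac{2}{5}\right)^{2}\right) + 16 = \left(2 + 2 \left(\frac{4}{35}\right)^{2}\right) + 16 = \left(2 + 2 \cdot \frac{16}{1225}\right) + 16 = \left(2 + \frac{32}{1225}\right) + 16 = \frac{2482}{1225} + 16 = \frac{22082}{1225} \approx 18.026$)
$\left(359 + B\right) \left(-81\right) = \left(359 + \frac{22082}{1225}\right) \left(-81\right) = \frac{461857}{1225} \left(-81\right) = - \frac{37410417}{1225}$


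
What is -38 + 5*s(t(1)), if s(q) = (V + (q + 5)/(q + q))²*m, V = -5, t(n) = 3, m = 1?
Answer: 263/9 ≈ 29.222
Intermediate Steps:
s(q) = (-5 + (5 + q)/(2*q))² (s(q) = (-5 + (q + 5)/(q + q))²*1 = (-5 + (5 + q)/((2*q)))²*1 = (-5 + (5 + q)*(1/(2*q)))²*1 = (-5 + (5 + q)/(2*q))²*1 = (-5 + (5 + q)/(2*q))²)
-38 + 5*s(t(1)) = -38 + 5*((¼)*(-5 + 9*3)²/3²) = -38 + 5*((¼)*(⅑)*(-5 + 27)²) = -38 + 5*((¼)*(⅑)*22²) = -38 + 5*((¼)*(⅑)*484) = -38 + 5*(121/9) = -38 + 605/9 = 263/9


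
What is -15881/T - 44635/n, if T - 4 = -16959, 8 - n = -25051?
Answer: -358824446/424875345 ≈ -0.84454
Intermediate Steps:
n = 25059 (n = 8 - 1*(-25051) = 8 + 25051 = 25059)
T = -16955 (T = 4 - 16959 = -16955)
-15881/T - 44635/n = -15881/(-16955) - 44635/25059 = -15881*(-1/16955) - 44635*1/25059 = 15881/16955 - 44635/25059 = -358824446/424875345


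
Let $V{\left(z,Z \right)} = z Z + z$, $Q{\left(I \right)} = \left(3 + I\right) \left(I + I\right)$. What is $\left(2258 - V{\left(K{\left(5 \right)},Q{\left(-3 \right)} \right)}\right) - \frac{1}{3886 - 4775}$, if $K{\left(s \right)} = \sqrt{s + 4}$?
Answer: $\frac{2004696}{889} \approx 2255.0$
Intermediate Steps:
$Q{\left(I \right)} = 2 I \left(3 + I\right)$ ($Q{\left(I \right)} = \left(3 + I\right) 2 I = 2 I \left(3 + I\right)$)
$K{\left(s \right)} = \sqrt{4 + s}$
$V{\left(z,Z \right)} = z + Z z$ ($V{\left(z,Z \right)} = Z z + z = z + Z z$)
$\left(2258 - V{\left(K{\left(5 \right)},Q{\left(-3 \right)} \right)}\right) - \frac{1}{3886 - 4775} = \left(2258 - \sqrt{4 + 5} \left(1 + 2 \left(-3\right) \left(3 - 3\right)\right)\right) - \frac{1}{3886 - 4775} = \left(2258 - \sqrt{9} \left(1 + 2 \left(-3\right) 0\right)\right) - \frac{1}{-889} = \left(2258 - 3 \left(1 + 0\right)\right) - - \frac{1}{889} = \left(2258 - 3 \cdot 1\right) + \frac{1}{889} = \left(2258 - 3\right) + \frac{1}{889} = 2255 + \frac{1}{889} = \frac{2004696}{889}$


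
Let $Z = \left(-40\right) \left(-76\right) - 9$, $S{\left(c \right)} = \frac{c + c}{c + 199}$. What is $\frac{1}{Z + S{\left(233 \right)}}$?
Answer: $\frac{216}{654929} \approx 0.00032981$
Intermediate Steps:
$S{\left(c \right)} = \frac{2 c}{199 + c}$
$Z = 3031$ ($Z = 3040 - 9 = 3031$)
$\frac{1}{Z + S{\left(233 \right)}} = \frac{1}{3031 + 2 \cdot 233 \frac{1}{199 + 233}} = \frac{1}{3031 + 2 \cdot 233 \cdot \frac{1}{432}} = \frac{1}{3031 + \frac{233}{216}} = \frac{1}{\frac{654929}{216}} = \frac{216}{654929}$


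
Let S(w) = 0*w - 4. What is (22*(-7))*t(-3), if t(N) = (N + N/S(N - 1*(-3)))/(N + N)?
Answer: -231/4 ≈ -57.750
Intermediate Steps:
S(w) = -4 (S(w) = 0 - 4 = -4)
t(N) = 3/8 (t(N) = (N + N/(-4))/(N + N) = (N + N*(-¼))/((2*N)) = (N - N/4)*(1/(2*N)) = (3*N/4)*(1/(2*N)) = 3/8)
(22*(-7))*t(-3) = (22*(-7))*(3/8) = -154*3/8 = -231/4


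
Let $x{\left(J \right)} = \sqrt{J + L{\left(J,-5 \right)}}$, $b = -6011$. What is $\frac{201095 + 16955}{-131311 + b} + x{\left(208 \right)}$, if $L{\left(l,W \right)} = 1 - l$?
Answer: $- \frac{40364}{68661} \approx -0.58787$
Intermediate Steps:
$x{\left(J \right)} = 1$ ($x{\left(J \right)} = \sqrt{J - \left(-1 + J\right)} = \sqrt{1} = 1$)
$\frac{201095 + 16955}{-131311 + b} + x{\left(208 \right)} = \frac{201095 + 16955}{-131311 - 6011} + 1 = \frac{218050}{-137322} + 1 = 218050 \left(- \frac{1}{137322}\right) + 1 = - \frac{109025}{68661} + 1 = - \frac{40364}{68661}$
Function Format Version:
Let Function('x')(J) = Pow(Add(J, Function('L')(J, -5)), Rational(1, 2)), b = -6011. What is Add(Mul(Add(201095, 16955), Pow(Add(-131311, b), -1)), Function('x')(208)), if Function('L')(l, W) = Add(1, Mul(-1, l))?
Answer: Rational(-40364, 68661) ≈ -0.58787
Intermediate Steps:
Function('x')(J) = 1 (Function('x')(J) = Pow(Add(J, Add(1, Mul(-1, J))), Rational(1, 2)) = Pow(1, Rational(1, 2)) = 1)
Add(Mul(Add(201095, 16955), Pow(Add(-131311, b), -1)), Function('x')(208)) = Add(Mul(Add(201095, 16955), Pow(Add(-131311, -6011), -1)), 1) = Add(Mul(218050, Pow(-137322, -1)), 1) = Add(Mul(218050, Rational(-1, 137322)), 1) = Add(Rational(-109025, 68661), 1) = Rational(-40364, 68661)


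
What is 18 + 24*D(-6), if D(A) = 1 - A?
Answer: 186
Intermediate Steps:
18 + 24*D(-6) = 18 + 24*(1 - 1*(-6)) = 18 + 24*(1 + 6) = 18 + 24*7 = 18 + 168 = 186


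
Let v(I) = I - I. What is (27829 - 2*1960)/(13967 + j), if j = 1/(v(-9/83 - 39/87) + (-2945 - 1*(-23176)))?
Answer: 483702979/282566378 ≈ 1.7118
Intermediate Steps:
v(I) = 0
j = 1/20231 (j = 1/(0 + (-2945 - 1*(-23176))) = 1/(0 + (-2945 + 23176)) = 1/(0 + 20231) = 1/20231 ≈ 4.9429e-5)
(27829 - 2*1960)/(13967 + j) = (27829 - 2*1960)/(13967 + 1/20231) = (27829 - 3920)/(282566378/20231) = 23909*(20231/282566378) = 483702979/282566378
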